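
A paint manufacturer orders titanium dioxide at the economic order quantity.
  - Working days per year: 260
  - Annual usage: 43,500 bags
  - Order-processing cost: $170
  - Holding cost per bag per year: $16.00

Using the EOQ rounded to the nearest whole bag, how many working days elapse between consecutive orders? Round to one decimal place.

5.7 days

Optimal lot size Q* = (2 × 43,500 × $170 / $16)^½ ≈ 961.44 → Q = 961 bags
Days between orders = 260 / (D/Q) = 260 / 45.265 ≈ 5.744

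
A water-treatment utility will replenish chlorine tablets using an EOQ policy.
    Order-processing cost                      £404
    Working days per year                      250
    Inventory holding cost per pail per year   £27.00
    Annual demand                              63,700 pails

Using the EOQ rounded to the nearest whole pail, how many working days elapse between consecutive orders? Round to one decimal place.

Q* = √(2·D·S / H) = √(2·63,700·404 / 27) = √1,906,281.5 ≈ 1,380.68 → Q = 1,381 pails
Cycle time = (working days × Q)/D = (250 × 1,381) / 63,700 = 5.420 days

5.4 days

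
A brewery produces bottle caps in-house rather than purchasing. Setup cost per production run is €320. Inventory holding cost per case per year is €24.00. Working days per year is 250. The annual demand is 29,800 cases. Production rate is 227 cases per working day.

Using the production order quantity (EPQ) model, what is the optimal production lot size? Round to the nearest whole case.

1,294 cases

d = 29,800/250 = 119.2000 cases/day;  effective holding cost H(1 − d/p) = 24·(1 − 119.2000/227) = 11.39736
Q* = √(2DS / H_eff) = √(2·29,800·320 / 11.39736) ≈ 1,293.59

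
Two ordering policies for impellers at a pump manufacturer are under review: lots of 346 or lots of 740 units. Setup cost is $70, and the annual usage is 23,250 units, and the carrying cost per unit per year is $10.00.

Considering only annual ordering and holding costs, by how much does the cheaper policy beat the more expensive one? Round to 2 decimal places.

$534.43

For each Q, cost = (D/Q)·S + (Q/2)·H.
TC(346) = (23,250/346)×70 + (346/2)×10 = $6,433.76
TC(740) = (23,250/740)×70 + (740/2)×10 = $5,899.32
Lots of 740 are cheaper by $534.43.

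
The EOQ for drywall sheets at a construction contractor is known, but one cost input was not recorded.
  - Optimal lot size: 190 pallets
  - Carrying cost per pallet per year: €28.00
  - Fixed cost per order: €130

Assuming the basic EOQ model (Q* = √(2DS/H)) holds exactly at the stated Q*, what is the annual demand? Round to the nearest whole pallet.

EOQ relation: Q² = 2DS/H, so rearrange for the unknown.
D = Q²H / (2S) = 190² × 28 / (2 × 130) = 3,887.69

3,888 pallets per year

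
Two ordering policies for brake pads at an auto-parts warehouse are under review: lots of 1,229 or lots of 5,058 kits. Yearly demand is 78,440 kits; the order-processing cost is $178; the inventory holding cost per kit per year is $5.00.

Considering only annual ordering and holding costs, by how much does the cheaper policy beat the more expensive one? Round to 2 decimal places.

Annual cost at Q: ordering D·S/Q plus holding Q·H/2.
TC(1,229) = (78,440/1,229)×178 + (1,229/2)×5 = $14,433.22
TC(5,058) = (78,440/5,058)×178 + (5,058/2)×5 = $15,405.44
|ΔTC| = |$14,433.22 − $15,405.44| = $972.23

$972.23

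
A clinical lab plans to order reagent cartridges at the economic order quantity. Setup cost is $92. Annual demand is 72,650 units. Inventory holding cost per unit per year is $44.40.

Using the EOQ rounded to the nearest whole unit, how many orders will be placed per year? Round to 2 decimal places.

132.33 orders per year

Q* = √(2·D·S / H) = √(2·72,650·92 / 44.4) = √301,072.1 ≈ 548.70 → Q = 549
N = D/Q = 72,650/549 ≈ 132.332 orders/yr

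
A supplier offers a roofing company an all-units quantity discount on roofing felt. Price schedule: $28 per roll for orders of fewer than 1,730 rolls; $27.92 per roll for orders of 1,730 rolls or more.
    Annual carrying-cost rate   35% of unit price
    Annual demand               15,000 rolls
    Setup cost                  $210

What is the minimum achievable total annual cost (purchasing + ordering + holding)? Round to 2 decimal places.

H₁ = 35%×$28 = $9.8000;  H₂ = 35%×$27.92 = $9.7720
EOQ₁ = √(2×15,000×210/9.8000) = 801.78  (< 1,730, feasible at tier 1)
EOQ₂ = √(2×15,000×210/9.7720) = 802.93  (< 1,730 → use Q = 1,730 at tier-2 price)
TC(tier 1 (EOQ₁), Q≈801.8) = $427,857.48
TC(tier 2, Q≈1,730.0) = $429,073.59
Minimum at tier 1 (EOQ₁): $427,857.48

$427,857.48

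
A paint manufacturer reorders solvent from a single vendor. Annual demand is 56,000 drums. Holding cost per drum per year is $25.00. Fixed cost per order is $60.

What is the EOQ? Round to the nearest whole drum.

Q* = √(2·D·S / H) = √(2·56,000·60 / 25) = √268,800.0 ≈ 518.46

518 drums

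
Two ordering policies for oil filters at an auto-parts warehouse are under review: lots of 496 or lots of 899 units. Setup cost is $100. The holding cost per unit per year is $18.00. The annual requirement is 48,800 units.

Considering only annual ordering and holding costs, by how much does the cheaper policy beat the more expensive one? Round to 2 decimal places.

For each Q, cost = (D/Q)·S + (Q/2)·H.
TC(496) = (48,800/496)×100 + (496/2)×18 = $14,302.71
TC(899) = (48,800/899)×100 + (899/2)×18 = $13,519.25
Cheaper: Q = 899.  Difference = $783.46

$783.46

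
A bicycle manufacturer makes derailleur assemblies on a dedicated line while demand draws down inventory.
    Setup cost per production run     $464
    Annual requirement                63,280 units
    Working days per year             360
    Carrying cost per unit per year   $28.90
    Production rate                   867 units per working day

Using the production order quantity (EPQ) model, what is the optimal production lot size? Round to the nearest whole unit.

Daily demand d = 63,280/360 = 175.778; p = 867; 1 − d/p = 0.79726
EPQ = √(2DS / (H(1 − d/p)))
    = √(2 × 63,280 × 464 / (28.9 × 0.79726)) ≈ 1,596.46

1,596 units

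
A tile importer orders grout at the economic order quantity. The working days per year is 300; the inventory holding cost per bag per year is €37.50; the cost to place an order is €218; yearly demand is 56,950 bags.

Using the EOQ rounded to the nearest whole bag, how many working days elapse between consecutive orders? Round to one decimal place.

2DS/H = 2·56,950·218/37.5 = 662,138.67
EOQ = √662,138.67 ≈ 813.72 → Q = 814 bags
Days between orders = 300 / (D/Q) = 300 / 69.963 ≈ 4.288

4.3 days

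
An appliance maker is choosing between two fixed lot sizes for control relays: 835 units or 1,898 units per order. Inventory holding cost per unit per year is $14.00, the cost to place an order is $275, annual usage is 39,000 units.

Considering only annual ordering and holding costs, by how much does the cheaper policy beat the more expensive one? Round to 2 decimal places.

TC(Q) = (D/Q)S + (Q/2)H
TC(835) = (39,000/835)×275 + (835/2)×14 = $18,689.31
TC(1,898) = (39,000/1,898)×275 + (1,898/2)×14 = $18,936.68
Cheaper: Q = 835.  Difference = $247.37

$247.37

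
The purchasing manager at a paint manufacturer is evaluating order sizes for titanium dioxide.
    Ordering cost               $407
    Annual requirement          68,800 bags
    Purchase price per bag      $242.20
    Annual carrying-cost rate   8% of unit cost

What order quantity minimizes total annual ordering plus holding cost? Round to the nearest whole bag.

Holding cost per bag per year: H = 8% × $242.2 = $19.3760
EOQ = √(2DS/H) = √(2 × 68,800 × 407 / 19.376)
    = √(2,890,338.56) ≈ 1,700.10

1,700 bags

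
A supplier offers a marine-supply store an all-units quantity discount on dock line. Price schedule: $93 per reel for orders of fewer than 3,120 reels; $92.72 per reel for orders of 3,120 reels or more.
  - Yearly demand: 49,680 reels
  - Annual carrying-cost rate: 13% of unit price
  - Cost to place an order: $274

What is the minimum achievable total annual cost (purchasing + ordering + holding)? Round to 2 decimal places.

H₁ = 13%×$93 = $12.0900;  H₂ = 13%×$92.72 = $12.0536
EOQ₁ = √(2×49,680×274/12.0900) = 1,500.61  (< 3,120, feasible at tier 1)
EOQ₂ = √(2×49,680×274/12.0536) = 1,502.87  (< 3,120 → use Q = 3,120 at tier-2 price)
TC(tier 1 (EOQ₁), Q≈1,500.6) = $4,638,382.38
TC(tier 2, Q≈3,120.0) = $4,629,496.14
Minimum at tier 2: $4,629,496.14

$4,629,496.14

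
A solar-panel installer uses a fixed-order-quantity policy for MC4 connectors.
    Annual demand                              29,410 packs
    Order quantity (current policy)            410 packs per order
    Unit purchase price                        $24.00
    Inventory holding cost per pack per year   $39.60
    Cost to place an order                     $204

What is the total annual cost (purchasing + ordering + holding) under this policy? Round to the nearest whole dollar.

$728,591

Ordering: D/Q × S = 29,410/410 × $204 = $14,633.27
Holding:  Q/2 × H = 410/2 × $39.6 = $8,118.00
Purchase cost = D·C = 29,410 × 24 = $705,840.00
Total = $14,633.27 + $8,118.00 + $705,840.00 = $728,591.27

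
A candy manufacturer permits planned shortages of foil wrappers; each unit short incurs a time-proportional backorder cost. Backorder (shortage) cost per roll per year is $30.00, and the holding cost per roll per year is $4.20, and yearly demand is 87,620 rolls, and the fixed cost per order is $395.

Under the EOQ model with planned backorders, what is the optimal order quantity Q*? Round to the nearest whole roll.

Basic EOQ = √(2·87,620·395/4.2) = 4,059.668
Backorder adjustment √((H+b)/b) = √((4.2+30)/30) = 1.0677
Q* = 4,059.668 × 1.0677 ≈ 4,334.54

4,335 rolls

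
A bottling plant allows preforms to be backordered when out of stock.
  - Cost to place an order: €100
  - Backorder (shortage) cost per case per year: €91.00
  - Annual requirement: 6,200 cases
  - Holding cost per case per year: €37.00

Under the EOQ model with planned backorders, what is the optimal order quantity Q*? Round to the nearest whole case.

Q* = √(2DS/H) · √((H + b)/b)
   = √(2 × 6,200 × 100 / 37) · √((37 + 91) / 91)
   = 183.067 × 1.1860 ≈ 217.12

217 cases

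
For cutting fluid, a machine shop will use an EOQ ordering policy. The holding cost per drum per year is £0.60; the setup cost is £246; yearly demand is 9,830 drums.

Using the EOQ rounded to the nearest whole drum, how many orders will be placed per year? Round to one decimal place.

3.5 orders per year

Q* = √(2·D·S / H) = √(2·9,830·246 / 0.6) = √8,060,600.0 ≈ 2,839.12 → Q = 2,839
N = D/Q = 9,830/2,839 ≈ 3.462 orders/yr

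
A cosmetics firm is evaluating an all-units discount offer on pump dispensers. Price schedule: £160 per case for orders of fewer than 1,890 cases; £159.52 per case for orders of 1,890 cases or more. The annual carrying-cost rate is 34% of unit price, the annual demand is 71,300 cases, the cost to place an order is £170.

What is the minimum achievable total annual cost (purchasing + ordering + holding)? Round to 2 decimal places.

H₁ = 34%×£160 = £54.4000;  H₂ = 34%×£159.52 = £54.2368
EOQ₁ = √(2×71,300×170/54.4000) = 667.55  (< 1,890, feasible at tier 1)
EOQ₂ = √(2×71,300×170/54.2368) = 668.56  (< 1,890 → use Q = 1,890 at tier-2 price)
TC(tier 1 (EOQ₁), Q≈667.6) = £11,444,314.80
TC(tier 2, Q≈1,890.0) = £11,431,443.00
Minimum at tier 2: £11,431,443.00

£11,431,443.00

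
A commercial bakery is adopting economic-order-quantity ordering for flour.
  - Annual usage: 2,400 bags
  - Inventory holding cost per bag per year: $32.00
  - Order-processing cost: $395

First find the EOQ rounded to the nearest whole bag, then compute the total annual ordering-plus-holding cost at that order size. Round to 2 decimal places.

$7,789.23

EOQ = √(2DS/H) = √(2 × 2,400 × 395 / 32)
    = √(59,250.00) ≈ 243.41 → Q = 243 bags
Ordering: D/Q × S = 2,400/243 × $395 = $3,901.23
Holding:  Q/2 × H = 243/2 × $32 = $3,888.00
Total = $3,901.23 + $3,888.00 = $7,789.23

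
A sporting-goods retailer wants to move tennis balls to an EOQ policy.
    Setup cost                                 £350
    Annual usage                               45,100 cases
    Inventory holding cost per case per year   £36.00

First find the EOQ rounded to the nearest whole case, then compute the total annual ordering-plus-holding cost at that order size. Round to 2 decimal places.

£33,712.32

Optimal lot size Q* = (2 × 45,100 × £350 / £36)^½ ≈ 936.45 → Q = 936 cases
Ordering: D/Q × S = 45,100/936 × £350 = £16,864.32
Holding:  Q/2 × H = 936/2 × £36 = £16,848.00
Total = £16,864.32 + £16,848.00 = £33,712.32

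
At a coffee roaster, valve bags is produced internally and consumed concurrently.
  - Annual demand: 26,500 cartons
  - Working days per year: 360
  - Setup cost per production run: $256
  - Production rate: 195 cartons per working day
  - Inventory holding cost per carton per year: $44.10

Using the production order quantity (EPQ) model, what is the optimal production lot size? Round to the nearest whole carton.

703 cartons

d = 26,500/360 = 73.6111 cartons/day;  effective holding cost H(1 − d/p) = 44.1·(1 − 73.6111/195) = 27.45256
Q* = √(2DS / H_eff) = √(2·26,500·256 / 27.45256) ≈ 703.02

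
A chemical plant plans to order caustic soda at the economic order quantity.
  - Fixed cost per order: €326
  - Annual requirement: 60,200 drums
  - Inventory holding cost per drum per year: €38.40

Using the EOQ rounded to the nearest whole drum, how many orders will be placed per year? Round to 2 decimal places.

Q* = √(2·D·S / H) = √(2·60,200·326 / 38.4) = √1,022,145.8 ≈ 1,011.01 → Q = 1,011
N = D/Q = 60,200/1,011 ≈ 59.545 orders/yr

59.55 orders per year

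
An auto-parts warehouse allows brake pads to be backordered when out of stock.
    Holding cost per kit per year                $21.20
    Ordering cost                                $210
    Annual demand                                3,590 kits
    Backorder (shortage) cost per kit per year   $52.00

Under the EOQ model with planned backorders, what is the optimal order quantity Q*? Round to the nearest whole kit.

Basic EOQ = √(2·3,590·210/21.2) = 266.688
Backorder adjustment √((H+b)/b) = √((21.2+52)/52) = 1.1865
Q* = 266.688 × 1.1865 ≈ 316.42

316 kits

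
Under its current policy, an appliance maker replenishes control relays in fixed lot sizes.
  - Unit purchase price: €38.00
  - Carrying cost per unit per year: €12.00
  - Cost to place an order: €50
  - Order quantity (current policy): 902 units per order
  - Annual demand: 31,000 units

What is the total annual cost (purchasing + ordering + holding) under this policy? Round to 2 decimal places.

Orders/yr = 31,000/902 = 34.368; ordering cost = 34.368 × €50 = €1,718.40
Average inventory = 902/2 = 451; holding cost = 451 × €12 = €5,412.00
Purchase cost = D·C = 31,000 × 38 = €1,178,000.00
Total = €1,718.40 + €5,412.00 + €1,178,000.00 = €1,185,130.40

€1,185,130.40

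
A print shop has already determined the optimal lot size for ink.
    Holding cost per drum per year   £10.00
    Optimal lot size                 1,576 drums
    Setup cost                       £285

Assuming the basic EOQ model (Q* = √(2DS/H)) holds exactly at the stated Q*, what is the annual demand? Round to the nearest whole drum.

Since Q* = (2DS/H)^½, squaring gives Q*²·H = 2DS.
D = Q²H / (2S) = 1,576² × 10 / (2 × 285) = 43,575.02

43,575 drums per year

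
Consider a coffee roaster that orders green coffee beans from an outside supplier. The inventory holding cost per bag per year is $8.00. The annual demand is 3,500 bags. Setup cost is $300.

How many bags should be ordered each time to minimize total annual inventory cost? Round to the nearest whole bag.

Q* = √(2·D·S / H) = √(2·3,500·300 / 8) = √262,500.0 ≈ 512.35

512 bags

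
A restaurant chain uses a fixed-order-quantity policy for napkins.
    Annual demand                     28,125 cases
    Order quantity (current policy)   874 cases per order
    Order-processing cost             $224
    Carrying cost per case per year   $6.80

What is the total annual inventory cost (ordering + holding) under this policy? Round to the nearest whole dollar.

Annual ordering cost = (D/Q)·S = (28,125/874) × 224 = $7,208.24
Annual holding cost  = (Q/2)·H = (874/2) × 6.8 = $2,971.60
Total = $7,208.24 + $2,971.60 = $10,179.84

$10,180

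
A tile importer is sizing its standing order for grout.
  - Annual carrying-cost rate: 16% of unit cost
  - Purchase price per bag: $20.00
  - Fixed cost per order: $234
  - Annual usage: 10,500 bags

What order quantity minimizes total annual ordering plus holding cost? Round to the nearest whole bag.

1,239 bags

Carrying cost H = $20 × 16% = $3.2000/bag/yr
Optimal lot size Q* = (2 × 10,500 × $234 / $3.2)^½ ≈ 1,239.20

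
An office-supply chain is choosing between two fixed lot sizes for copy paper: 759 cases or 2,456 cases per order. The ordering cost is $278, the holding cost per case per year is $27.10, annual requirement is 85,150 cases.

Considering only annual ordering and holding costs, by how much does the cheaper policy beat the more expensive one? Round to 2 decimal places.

Annual cost at Q: ordering D·S/Q plus holding Q·H/2.
TC(759) = (85,150/759)×278 + (759/2)×27.1 = $41,472.46
TC(2,456) = (85,150/2,456)×278 + (2,456/2)×27.1 = $42,917.11
Lots of 759 are cheaper by $1,444.65.

$1,444.65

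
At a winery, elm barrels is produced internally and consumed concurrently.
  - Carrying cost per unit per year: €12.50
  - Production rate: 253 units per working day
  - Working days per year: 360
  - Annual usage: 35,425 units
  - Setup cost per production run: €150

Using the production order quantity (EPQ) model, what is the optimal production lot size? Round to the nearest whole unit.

1,180 units

d = 35,425/360 = 98.4028 units/day;  effective holding cost H(1 − d/p) = 12.5·(1 − 98.4028/253) = 7.63820
Q* = √(2DS / H_eff) = √(2·35,425·150 / 7.63820) ≈ 1,179.56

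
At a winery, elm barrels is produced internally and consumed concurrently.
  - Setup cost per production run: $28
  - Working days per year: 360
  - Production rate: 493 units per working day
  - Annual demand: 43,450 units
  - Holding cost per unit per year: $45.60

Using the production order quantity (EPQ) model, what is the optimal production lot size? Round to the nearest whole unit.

Daily demand d = 43,450/360 = 120.694; p = 493; 1 − d/p = 0.75518
EPQ = √(2DS / (H(1 − d/p)))
    = √(2 × 43,450 × 28 / (45.6 × 0.75518)) ≈ 265.82

266 units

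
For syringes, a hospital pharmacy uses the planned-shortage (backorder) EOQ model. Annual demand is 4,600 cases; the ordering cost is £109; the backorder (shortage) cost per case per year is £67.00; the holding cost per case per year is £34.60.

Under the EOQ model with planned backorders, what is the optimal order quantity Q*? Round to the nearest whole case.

Basic EOQ = √(2·4,600·109/34.6) = 170.243
Backorder adjustment √((H+b)/b) = √((34.6+67)/67) = 1.2314
Q* = 170.243 × 1.2314 ≈ 209.64

210 cases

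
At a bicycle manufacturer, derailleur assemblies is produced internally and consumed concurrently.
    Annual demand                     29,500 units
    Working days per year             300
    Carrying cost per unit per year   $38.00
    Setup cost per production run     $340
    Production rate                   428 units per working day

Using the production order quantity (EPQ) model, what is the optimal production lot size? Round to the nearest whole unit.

828 units

Daily demand d = 29,500/300 = 98.333; p = 428; 1 − d/p = 0.77025
EPQ = √(2DS / (H(1 − d/p)))
    = √(2 × 29,500 × 340 / (38 × 0.77025)) ≈ 827.86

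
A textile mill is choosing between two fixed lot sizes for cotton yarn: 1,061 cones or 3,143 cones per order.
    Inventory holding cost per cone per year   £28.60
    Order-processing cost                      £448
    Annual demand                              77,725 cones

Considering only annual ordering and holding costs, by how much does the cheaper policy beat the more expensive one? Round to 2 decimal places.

Annual cost at Q: ordering D·S/Q plus holding Q·H/2.
TC(1,061) = (77,725/1,061)×448 + (1,061/2)×28.6 = £47,991.15
TC(3,143) = (77,725/3,143)×448 + (3,143/2)×28.6 = £56,023.74
Cheaper: Q = 1,061.  Difference = £8,032.59

£8,032.59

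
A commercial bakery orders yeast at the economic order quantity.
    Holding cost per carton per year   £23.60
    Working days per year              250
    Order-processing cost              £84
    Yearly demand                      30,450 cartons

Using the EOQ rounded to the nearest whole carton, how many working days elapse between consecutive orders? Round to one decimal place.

3.8 days

Optimal lot size Q* = (2 × 30,450 × £84 / £23.6)^½ ≈ 465.58 → Q = 466 cartons
Cycle time = (working days × Q)/D = (250 × 466) / 30,450 = 3.826 days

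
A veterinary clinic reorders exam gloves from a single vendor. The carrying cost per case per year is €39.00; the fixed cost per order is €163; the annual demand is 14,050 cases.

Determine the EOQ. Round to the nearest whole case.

2DS/H = 2·14,050·163/39 = 117,443.59
EOQ = √117,443.59 ≈ 342.70

343 cases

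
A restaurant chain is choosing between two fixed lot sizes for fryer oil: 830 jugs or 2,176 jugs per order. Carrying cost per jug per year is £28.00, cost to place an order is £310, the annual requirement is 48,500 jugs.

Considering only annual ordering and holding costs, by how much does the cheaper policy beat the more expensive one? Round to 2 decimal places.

For each Q, cost = (D/Q)·S + (Q/2)·H.
TC(830) = (48,500/830)×310 + (830/2)×28 = £29,734.46
TC(2,176) = (48,500/2,176)×310 + (2,176/2)×28 = £37,373.47
Cheaper: Q = 830.  Difference = £7,639.01

£7,639.01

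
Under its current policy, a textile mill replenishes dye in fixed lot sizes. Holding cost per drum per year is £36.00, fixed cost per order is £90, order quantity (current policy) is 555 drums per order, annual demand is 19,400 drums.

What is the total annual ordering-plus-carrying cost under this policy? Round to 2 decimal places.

Ordering: D/Q × S = 19,400/555 × £90 = £3,145.95
Holding:  Q/2 × H = 555/2 × £36 = £9,990.00
Total = £3,145.95 + £9,990.00 = £13,135.95

£13,135.95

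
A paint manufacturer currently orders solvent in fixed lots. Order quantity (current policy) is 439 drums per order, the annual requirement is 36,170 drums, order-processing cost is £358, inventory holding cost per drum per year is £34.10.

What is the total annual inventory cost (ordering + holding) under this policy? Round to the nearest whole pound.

Annual ordering cost = (D/Q)·S = (36,170/439) × 358 = £29,496.26
Annual holding cost  = (Q/2)·H = (439/2) × 34.1 = £7,484.95
Total = £29,496.26 + £7,484.95 = £36,981.21

£36,981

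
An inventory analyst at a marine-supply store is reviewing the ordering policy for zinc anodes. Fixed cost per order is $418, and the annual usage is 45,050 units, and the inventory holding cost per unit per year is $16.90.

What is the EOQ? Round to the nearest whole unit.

1,493 units

EOQ = √(2DS/H) = √(2 × 45,050 × 418 / 16.9)
    = √(2,228,508.88) ≈ 1,492.82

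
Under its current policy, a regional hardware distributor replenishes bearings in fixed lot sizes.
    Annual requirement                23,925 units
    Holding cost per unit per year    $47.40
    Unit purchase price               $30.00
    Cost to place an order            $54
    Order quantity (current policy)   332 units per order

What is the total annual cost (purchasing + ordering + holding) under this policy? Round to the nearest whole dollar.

Ordering: D/Q × S = 23,925/332 × $54 = $3,891.42
Holding:  Q/2 × H = 332/2 × $47.4 = $7,868.40
Purchase cost = D·C = 23,925 × 30 = $717,750.00
Total = $3,891.42 + $7,868.40 + $717,750.00 = $729,509.82

$729,510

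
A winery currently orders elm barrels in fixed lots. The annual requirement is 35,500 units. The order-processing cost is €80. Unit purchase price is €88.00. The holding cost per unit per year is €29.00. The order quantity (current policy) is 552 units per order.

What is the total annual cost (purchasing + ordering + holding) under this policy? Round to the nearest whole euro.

€3,137,149

Annual ordering cost = (D/Q)·S = (35,500/552) × 80 = €5,144.93
Annual holding cost  = (Q/2)·H = (552/2) × 29 = €8,004.00
Purchase cost = D·C = 35,500 × 88 = €3,124,000.00
Total = €5,144.93 + €8,004.00 + €3,124,000.00 = €3,137,148.93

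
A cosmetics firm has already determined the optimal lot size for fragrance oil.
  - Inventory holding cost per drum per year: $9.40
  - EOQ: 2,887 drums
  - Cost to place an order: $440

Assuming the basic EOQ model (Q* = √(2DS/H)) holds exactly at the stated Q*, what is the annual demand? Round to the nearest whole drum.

Since Q* = (2DS/H)^½, squaring gives Q*²·H = 2DS.
D = Q²H / (2S) = 2,887² × 9.4 / (2 × 440) = 89,030.49

89,030 drums per year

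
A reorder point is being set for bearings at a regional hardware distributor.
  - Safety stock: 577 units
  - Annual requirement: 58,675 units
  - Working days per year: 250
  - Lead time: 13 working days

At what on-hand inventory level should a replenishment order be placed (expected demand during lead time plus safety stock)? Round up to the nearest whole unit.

Daily demand d = 58,675 / 250 = 234.700 units/day
Demand during lead time = 234.700 × 13 = 3,051.10
Reorder point = 3,051.10 + 577 = 3,628.10 → round up

3,629 units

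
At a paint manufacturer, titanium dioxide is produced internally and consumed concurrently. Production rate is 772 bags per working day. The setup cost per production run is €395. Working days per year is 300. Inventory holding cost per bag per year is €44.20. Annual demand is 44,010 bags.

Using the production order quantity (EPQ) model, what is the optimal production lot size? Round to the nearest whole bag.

985 bags

d = 44,010/300 = 146.7000 bags/day;  effective holding cost H(1 − d/p) = 44.2·(1 − 146.7000/772) = 35.80085
Q* = √(2DS / H_eff) = √(2·44,010·395 / 35.80085) ≈ 985.47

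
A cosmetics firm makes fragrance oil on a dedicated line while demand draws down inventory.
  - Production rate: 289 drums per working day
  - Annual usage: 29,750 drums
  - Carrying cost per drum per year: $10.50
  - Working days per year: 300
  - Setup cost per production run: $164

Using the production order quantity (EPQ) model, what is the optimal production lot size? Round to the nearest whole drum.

1,189 drums

Daily demand d = 29,750/300 = 99.167; p = 289; 1 − d/p = 0.65686
EPQ = √(2DS / (H(1 − d/p)))
    = √(2 × 29,750 × 164 / (10.5 × 0.65686)) ≈ 1,189.46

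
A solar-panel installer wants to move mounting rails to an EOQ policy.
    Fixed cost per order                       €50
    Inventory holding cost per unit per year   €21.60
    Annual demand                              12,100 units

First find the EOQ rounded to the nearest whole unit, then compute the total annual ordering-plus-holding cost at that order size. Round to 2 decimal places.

€5,112.34

Q* = √(2·D·S / H) = √(2·12,100·50 / 21.6) = √56,018.5 ≈ 236.68 → Q = 237 units
Annual ordering cost = (D/Q)·S = (12,100/237) × 50 = €2,552.74
Annual holding cost  = (Q/2)·H = (237/2) × 21.6 = €2,559.60
Total = €2,552.74 + €2,559.60 = €5,112.34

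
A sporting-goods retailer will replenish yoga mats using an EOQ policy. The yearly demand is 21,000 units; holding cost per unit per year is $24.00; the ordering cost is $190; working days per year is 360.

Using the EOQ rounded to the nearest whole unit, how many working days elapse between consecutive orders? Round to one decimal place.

Optimal lot size Q* = (2 × 21,000 × $190 / $24)^½ ≈ 576.63 → Q = 577 units
Days between orders = 360 / (D/Q) = 360 / 36.395 ≈ 9.891

9.9 days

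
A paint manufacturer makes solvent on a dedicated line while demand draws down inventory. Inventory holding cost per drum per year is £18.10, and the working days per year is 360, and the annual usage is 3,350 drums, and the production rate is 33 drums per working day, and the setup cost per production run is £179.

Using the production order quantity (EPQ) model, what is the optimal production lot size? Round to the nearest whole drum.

d = 3,350/360 = 9.3056 drums/day;  effective holding cost H(1 − d/p) = 18.1·(1 − 9.3056/33) = 12.99604
Q* = √(2DS / H_eff) = √(2·3,350·179 / 12.99604) ≈ 303.78

304 drums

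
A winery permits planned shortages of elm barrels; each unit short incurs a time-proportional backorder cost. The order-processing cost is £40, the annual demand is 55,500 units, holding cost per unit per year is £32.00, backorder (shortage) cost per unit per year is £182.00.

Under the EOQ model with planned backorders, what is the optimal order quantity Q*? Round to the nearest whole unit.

404 units

Basic EOQ = √(2·55,500·40/32) = 372.492
Backorder adjustment √((H+b)/b) = √((32+182)/182) = 1.0844
Q* = 372.492 × 1.0844 ≈ 403.91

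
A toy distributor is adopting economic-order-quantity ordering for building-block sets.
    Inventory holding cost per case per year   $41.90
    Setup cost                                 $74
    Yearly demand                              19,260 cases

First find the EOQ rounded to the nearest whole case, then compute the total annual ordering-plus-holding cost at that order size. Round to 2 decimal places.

Q* = √(2·D·S / H) = √(2·19,260·74 / 41.9) = √68,030.5 ≈ 260.83 → Q = 261 cases
Orders/yr = 19,260/261 = 73.793; ordering cost = 73.793 × $74 = $5,460.69
Average inventory = 261/2 = 130.5; holding cost = 130.5 × $41.9 = $5,467.95
Total = $5,460.69 + $5,467.95 = $10,928.64

$10,928.64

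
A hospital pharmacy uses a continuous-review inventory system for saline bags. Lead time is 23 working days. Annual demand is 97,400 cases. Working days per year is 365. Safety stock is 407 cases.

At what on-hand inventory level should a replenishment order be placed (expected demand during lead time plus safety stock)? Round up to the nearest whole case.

6,545 cases

Daily demand d = 97,400 / 365 = 266.849 cases/day
Demand during lead time = 266.849 × 23 = 6,137.53
Reorder point = 6,137.53 + 407 = 6,544.53 → round up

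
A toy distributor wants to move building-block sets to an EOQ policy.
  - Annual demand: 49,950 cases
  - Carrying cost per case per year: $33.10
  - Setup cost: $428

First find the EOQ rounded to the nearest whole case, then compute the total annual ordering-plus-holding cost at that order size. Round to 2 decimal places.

2DS/H = 2·49,950·428/33.1 = 1,291,758.31
EOQ = √1,291,758.31 ≈ 1,136.56 → Q = 1,137 cases
Ordering: D/Q × S = 49,950/1,137 × $428 = $18,802.64
Holding:  Q/2 × H = 1,137/2 × $33.1 = $18,817.35
Total = $18,802.64 + $18,817.35 = $37,619.99

$37,619.99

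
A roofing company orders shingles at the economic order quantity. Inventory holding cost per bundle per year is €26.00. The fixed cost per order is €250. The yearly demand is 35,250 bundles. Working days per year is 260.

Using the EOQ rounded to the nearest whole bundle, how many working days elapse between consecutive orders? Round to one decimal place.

2DS/H = 2·35,250·250/26 = 677,884.62
EOQ = √677,884.62 ≈ 823.34 → Q = 823 bundles
Cycle time = (working days × Q)/D = (260 × 823) / 35,250 = 6.070 days

6.1 days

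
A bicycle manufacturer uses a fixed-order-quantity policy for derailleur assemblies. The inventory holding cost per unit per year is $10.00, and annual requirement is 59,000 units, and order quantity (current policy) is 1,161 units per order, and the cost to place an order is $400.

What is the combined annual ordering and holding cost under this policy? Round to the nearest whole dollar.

$26,132

Annual ordering cost = (D/Q)·S = (59,000/1,161) × 400 = $20,327.30
Annual holding cost  = (Q/2)·H = (1,161/2) × 10 = $5,805.00
Total = $20,327.30 + $5,805.00 = $26,132.30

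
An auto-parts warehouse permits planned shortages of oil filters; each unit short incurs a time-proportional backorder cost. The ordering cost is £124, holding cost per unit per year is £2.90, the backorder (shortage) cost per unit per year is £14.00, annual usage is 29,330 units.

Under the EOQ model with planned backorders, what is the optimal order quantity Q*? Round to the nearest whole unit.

1,740 units

Q* = √(2DS/H) · √((H + b)/b)
   = √(2 × 29,330 × 124 / 2.9) · √((2.9 + 14) / 14)
   = 1,583.736 × 1.0987 ≈ 1,740.05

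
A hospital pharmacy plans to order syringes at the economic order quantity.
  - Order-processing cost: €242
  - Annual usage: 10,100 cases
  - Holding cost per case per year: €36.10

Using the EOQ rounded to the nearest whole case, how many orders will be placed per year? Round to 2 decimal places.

27.45 orders per year

Optimal lot size Q* = (2 × 10,100 × €242 / €36.1)^½ ≈ 367.98 → Q = 368
Orders per year = D/Q = 10,100 / 368 = 27.446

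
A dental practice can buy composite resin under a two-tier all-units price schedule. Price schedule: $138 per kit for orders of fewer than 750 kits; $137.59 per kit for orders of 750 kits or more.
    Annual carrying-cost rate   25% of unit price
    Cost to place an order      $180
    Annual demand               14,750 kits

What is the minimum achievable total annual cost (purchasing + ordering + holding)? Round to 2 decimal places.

H₁ = 25%×$138 = $34.5000;  H₂ = 25%×$137.59 = $34.3975
EOQ₁ = √(2×14,750×180/34.5000) = 392.32  (< 750, feasible at tier 1)
EOQ₂ = √(2×14,750×180/34.3975) = 392.90  (< 750 → use Q = 750 at tier-2 price)
TC(tier 1 (EOQ₁), Q≈392.3) = $2,049,034.95
TC(tier 2, Q≈750.0) = $2,045,891.56
Minimum at tier 2: $2,045,891.56

$2,045,891.56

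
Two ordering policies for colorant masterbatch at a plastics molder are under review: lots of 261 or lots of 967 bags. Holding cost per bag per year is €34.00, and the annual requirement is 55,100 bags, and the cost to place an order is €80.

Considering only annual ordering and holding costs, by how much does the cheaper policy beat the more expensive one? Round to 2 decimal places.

€328.46

For each Q, cost = (D/Q)·S + (Q/2)·H.
TC(261) = (55,100/261)×80 + (261/2)×34 = €21,325.89
TC(967) = (55,100/967)×80 + (967/2)×34 = €20,997.43
Cheaper: Q = 967.  Difference = €328.46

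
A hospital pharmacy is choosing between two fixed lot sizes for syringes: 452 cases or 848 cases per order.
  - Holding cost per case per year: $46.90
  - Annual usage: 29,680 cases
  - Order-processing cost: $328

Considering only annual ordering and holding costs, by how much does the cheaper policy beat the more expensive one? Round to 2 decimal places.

For each Q, cost = (D/Q)·S + (Q/2)·H.
TC(452) = (29,680/452)×328 + (452/2)×46.9 = $32,137.10
TC(848) = (29,680/848)×328 + (848/2)×46.9 = $31,365.60
|ΔTC| = |$32,137.10 − $31,365.60| = $771.50

$771.50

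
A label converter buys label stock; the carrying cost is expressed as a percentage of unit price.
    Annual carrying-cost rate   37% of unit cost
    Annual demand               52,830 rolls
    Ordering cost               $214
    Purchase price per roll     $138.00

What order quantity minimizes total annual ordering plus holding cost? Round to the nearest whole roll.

Carrying cost H = $138 × 37% = $51.0600/roll/yr
Optimal lot size Q* = (2 × 52,830 × $214 / $51.06)^½ ≈ 665.46

665 rolls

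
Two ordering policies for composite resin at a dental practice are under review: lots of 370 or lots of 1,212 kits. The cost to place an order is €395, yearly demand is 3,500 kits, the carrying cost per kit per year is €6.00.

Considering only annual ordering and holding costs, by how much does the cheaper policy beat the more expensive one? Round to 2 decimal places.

€69.81

TC(Q) = (D/Q)S + (Q/2)H
TC(370) = (3,500/370)×395 + (370/2)×6 = €4,846.49
TC(1,212) = (3,500/1,212)×395 + (1,212/2)×6 = €4,776.68
|ΔTC| = |€4,846.49 − €4,776.68| = €69.81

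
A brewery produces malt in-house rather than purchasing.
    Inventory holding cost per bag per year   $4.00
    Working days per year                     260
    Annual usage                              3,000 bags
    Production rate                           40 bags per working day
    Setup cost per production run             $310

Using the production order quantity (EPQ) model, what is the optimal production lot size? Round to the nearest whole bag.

Daily demand d = 3,000/260 = 11.538; p = 40; 1 − d/p = 0.71154
EPQ = √(2DS / (H(1 − d/p)))
    = √(2 × 3,000 × 310 / (4 × 0.71154)) ≈ 808.40

808 bags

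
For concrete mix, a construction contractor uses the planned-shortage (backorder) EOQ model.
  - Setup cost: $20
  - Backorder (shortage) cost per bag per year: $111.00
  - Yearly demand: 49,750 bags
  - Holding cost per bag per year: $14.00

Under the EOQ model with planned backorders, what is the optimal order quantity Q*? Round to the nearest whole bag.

Q* = √(2DS/H) · √((H + b)/b)
   = √(2 × 49,750 × 20 / 14) · √((14 + 111) / 111)
   = 377.018 × 1.0612 ≈ 400.09

400 bags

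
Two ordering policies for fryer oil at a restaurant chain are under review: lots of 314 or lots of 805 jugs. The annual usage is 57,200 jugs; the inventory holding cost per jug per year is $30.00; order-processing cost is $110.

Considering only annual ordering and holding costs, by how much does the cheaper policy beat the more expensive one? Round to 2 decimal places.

TC(Q) = (D/Q)S + (Q/2)H
TC(314) = (57,200/314)×110 + (314/2)×30 = $24,748.22
TC(805) = (57,200/805)×110 + (805/2)×30 = $19,891.15
Lots of 805 are cheaper by $4,857.07.

$4,857.07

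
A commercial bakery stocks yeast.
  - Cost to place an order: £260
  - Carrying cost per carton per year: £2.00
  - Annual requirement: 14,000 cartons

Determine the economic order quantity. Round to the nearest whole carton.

2DS/H = 2·14,000·260/2 = 3,640,000.00
EOQ = √3,640,000.00 ≈ 1,907.88

1,908 cartons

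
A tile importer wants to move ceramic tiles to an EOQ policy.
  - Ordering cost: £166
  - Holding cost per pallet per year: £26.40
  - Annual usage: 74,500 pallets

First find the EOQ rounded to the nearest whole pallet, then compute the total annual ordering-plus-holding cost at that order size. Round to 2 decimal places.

£25,553.43

Optimal lot size Q* = (2 × 74,500 × £166 / £26.4)^½ ≈ 967.93 → Q = 968 pallets
Annual ordering cost = (D/Q)·S = (74,500/968) × 166 = £12,775.83
Annual holding cost  = (Q/2)·H = (968/2) × 26.4 = £12,777.60
Total = £12,775.83 + £12,777.60 = £25,553.43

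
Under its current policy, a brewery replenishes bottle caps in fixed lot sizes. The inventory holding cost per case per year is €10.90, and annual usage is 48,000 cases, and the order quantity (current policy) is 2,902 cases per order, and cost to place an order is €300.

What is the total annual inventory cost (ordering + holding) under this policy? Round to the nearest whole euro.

€20,778

Annual ordering cost = (D/Q)·S = (48,000/2,902) × 300 = €4,962.10
Annual holding cost  = (Q/2)·H = (2,902/2) × 10.9 = €15,815.90
Total = €4,962.10 + €15,815.90 = €20,778.00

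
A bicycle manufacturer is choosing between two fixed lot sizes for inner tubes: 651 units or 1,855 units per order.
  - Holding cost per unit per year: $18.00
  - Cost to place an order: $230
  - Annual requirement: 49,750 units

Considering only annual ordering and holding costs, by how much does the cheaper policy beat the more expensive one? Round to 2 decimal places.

$572.34

For each Q, cost = (D/Q)·S + (Q/2)·H.
TC(651) = (49,750/651)×230 + (651/2)×18 = $23,435.80
TC(1,855) = (49,750/1,855)×230 + (1,855/2)×18 = $22,863.46
Cheaper: Q = 1,855.  Difference = $572.34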